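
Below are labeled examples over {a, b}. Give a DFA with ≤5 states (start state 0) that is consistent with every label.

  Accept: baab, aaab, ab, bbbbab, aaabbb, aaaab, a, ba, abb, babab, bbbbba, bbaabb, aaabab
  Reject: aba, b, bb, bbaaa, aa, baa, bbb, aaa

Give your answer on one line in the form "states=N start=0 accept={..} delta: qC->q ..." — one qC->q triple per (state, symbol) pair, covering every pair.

State merging on the prefix tree: take the shortest (then alphabetical) example prefix whose next move is undefined and point that move at state 0, else 1, else 2, ...; a target is out if some Accept/Reject pair would then sit in one state with the same input left (inseparable). If every existing state is out, open a new one.
a: 0a undefined. 0a->0: no, aaab/b meet in 0 with "b" left. Open state 1: 0a->1.
b: 0b undefined. 0b->0: ok.
aa: 1a undefined. 1a->0: no, baab/b meet in 0. 1a->1: no, a/bbaaa meet in 1. Open state 2: 1a->2.
ab: 1b undefined. 1b->0: no, ab/b meet in 0. 1b->1: ok.
aaa: 2a undefined. 2a->0: no, aaab/b meet in 0. 2a->1: no, aaab/bbaaa meet in 1. 2a->2: ok.
aaab: 2b undefined. 2b->0: no, baab/b meet in 0. 2b->1: ok.
All examples now run through 3 states with every (state, symbol) defined. Accept strings end in {1}, Reject strings end in {0,2}; accept={1}.

states=3 start=0 accept={1} delta: 0a->1 0b->0 1a->2 1b->1 2a->2 2b->1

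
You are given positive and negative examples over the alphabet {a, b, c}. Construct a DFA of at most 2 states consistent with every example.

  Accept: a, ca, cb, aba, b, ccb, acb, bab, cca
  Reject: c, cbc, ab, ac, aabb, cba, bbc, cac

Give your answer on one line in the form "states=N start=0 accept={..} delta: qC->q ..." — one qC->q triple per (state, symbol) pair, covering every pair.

Grow the machine one transition at a time. Run the examples from 0; the earliest place one falls off (shortest prefix, ties alphabetical) gets sent to the lowest-numbered state that keeps every Accept/Reject pair distinguishable — a pair clashes when both reach the same state with identical unread suffix — and to a fresh state only if none does.
a: 0a undefined. 0a->0: no, b/ab meet in 0 with "b" left. Open state 1: 0a->1.
b: 0b undefined. 0b->0: no, bab/ab meet in 1 with "b" left. 0b->1: ok.
c: 0c undefined. 0c->0: ok.
aa: 1a undefined. 1a->0: ok.
ab: 1b undefined. 1b->0: ok.
ac: 1c undefined. 1c->0: ok.
All examples now run through 2 states with every (state, symbol) defined. Accept strings end in {1}, Reject strings end in {0}; accept={1}.

states=2 start=0 accept={1} delta: 0a->1 0b->1 0c->0 1a->0 1b->0 1c->0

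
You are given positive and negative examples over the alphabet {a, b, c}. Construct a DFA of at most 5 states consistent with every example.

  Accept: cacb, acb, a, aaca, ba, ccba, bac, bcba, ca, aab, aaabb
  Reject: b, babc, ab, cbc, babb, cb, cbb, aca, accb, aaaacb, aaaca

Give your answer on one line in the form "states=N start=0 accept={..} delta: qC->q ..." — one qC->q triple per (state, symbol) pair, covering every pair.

states=4 start=0 accept={1,2} delta: 0a->1 0b->0 0c->0 1a->2 1b->0 1c->2 2a->3 2b->1 2c->0 3a->0 3b->2 3c->2

State merging on the prefix tree: take the shortest (then alphabetical) example prefix whose next move is undefined and point that move at state 0, else 1, else 2, ...; a target is out if some Accept/Reject pair would then sit in one state with the same input left (inseparable). If every existing state is out, open a new one.
a: 0a undefined. 0a->0: no, acb/cb meet in 0 with "cb" left. Open state 1: 0a->1.
b: 0b undefined. 0b->0: ok.
c: 0c undefined. 0c->0: ok.
aa: 1a undefined. 1a->0: no, aab/b meet in 0. 1a->1: no, cacb/aaaacb meet in 1 with "cb" left. Open state 2: 1a->2.
ab: 1b undefined. 1b->0: ok.
ac: 1c undefined. 1c->0: no, cacb/b meet in 0. 1c->1: no, cacb/b meet in 0. 1c->2: ok.
aaa: 2a undefined. 2a->0: no, cacb/aaaacb meet in 2 with "b" left. 2a->1: no, a/aca meet in 1. 2a->2: no, aaca/aaaca meet in 2 with "ca" left. Open state 3: 2a->3.
aab: 2b undefined. 2b->0: no, cacb/b meet in 0. 2b->1: ok.
aac: 2c undefined. 2c->0: ok.
aaaa: 3a undefined. 3a->0: ok.
aaab: 3b undefined. 3b->0: no, aaabb/b meet in 0. 3b->1: no, aaabb/b meet in 0. 3b->2: ok.
aaac: 3c undefined. 3c->0: no, cacb/aaaca meet in 1. 3c->1: no, bac/aaaca meet in 2. 3c->2: ok.
All examples now run through 4 states with every (state, symbol) defined. Accept strings end in {1,2}, Reject strings end in {0,3}; accept={1,2}.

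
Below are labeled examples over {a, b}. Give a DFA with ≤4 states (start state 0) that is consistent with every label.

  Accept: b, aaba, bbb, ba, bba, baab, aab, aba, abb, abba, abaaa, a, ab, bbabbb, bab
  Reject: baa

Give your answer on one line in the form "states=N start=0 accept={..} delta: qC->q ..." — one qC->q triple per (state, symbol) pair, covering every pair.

State merging on the prefix tree: take the shortest (then alphabetical) example prefix whose next move is undefined and point that move at state 0, else 1, else 2, ...; a target is out if some Accept/Reject pair would then sit in one state with the same input left (inseparable). If every existing state is out, open a new one.
a: 0a undefined. 0a->0: ok.
b: 0b undefined. 0b->0: no, b/baa meet in 0. Open state 1: 0b->1.
ba: 1a undefined. 1a->0: no, aaba/baa meet in 0. 1a->1: no, b/baa meet in 1. Open state 2: 1a->2.
bb: 1b undefined. 1b->0: ok.
baa: 2a undefined. 2a->0: no, bba/baa meet in 0. 2a->1: no, b/baa meet in 1. 2a->2: no, aaba/baa meet in 2. Open state 3: 2a->3.
bab: 2b undefined. 2b->0: ok.
baab: 3b undefined. 3b->0: ok.
abaaa: 3a undefined. 3a->0: ok.
All examples now run through 4 states with every (state, symbol) defined. Accept strings end in {0,1,2}, Reject strings end in {3}; accept={0,1,2}.

states=4 start=0 accept={0,1,2} delta: 0a->0 0b->1 1a->2 1b->0 2a->3 2b->0 3a->0 3b->0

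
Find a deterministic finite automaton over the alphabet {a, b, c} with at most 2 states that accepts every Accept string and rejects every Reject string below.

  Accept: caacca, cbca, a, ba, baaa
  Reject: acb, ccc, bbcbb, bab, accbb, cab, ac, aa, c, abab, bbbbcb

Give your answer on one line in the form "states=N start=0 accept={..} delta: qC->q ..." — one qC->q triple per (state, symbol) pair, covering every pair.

states=2 start=0 accept={1} delta: 0a->1 0b->0 0c->0 1a->0 1b->0 1c->0

Fold the examples into a partial DFA from state 0: repeatedly fix the first undefined (state, symbol) met by the shortest-then-alphabetical prefix, trying targets in increasing order and rejecting any under which an Accept and a Reject string meet in one state with the same remainder; add a state when all current targets are rejected. Accepting states are where Accept strings end.
a: 0a undefined. 0a->0: no, a/aa meet in 0. Open state 1: 0a->1.
b: 0b undefined. 0b->0: ok.
c: 0c undefined. 0c->0: ok.
aa: 1a undefined. 1a->0: ok.
ab: 1b undefined. 1b->0: ok.
ac: 1c undefined. 1c->0: ok.
All examples now run through 2 states with every (state, symbol) defined. Accept strings end in {1}, Reject strings end in {0}; accept={1}.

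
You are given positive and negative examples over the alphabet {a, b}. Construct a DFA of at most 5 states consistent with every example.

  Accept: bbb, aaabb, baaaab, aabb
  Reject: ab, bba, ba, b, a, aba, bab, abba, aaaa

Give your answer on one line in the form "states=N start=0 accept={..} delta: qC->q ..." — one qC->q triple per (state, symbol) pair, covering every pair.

Grow the machine one transition at a time. Run the examples from 0; the earliest place one falls off (shortest prefix, ties alphabetical) gets sent to the lowest-numbered state that keeps every Accept/Reject pair distinguishable — a pair clashes when both reach the same state with identical unread suffix — and to a fresh state only if none does.
a: 0a undefined. 0a->0: ok.
b: 0b undefined. 0b->0: no, bbb/ab meet in 0. Open state 1: 0b->1.
ba: 1a undefined. 1a->0: no, baaaab/ab meet in 1. 1a->1: no, aaabb/bab meet in 1 with "b" left. Open state 2: 1a->2.
bb: 1b undefined. 1b->0: no, bbb/ab meet in 1. 1b->1: no, bbb/ab meet in 1. 1b->2: no, bbb/bab meet in 2 with "b" left. Open state 3: 1b->3.
baa: 2a undefined. 2a->0: no, baaaab/ab meet in 1. 2a->1: ok.
bab: 2b undefined. 2b->0: ok.
bba: 3a undefined. 3a->0: ok.
bbb: 3b undefined. 3b->0: no, bbb/bba meet in 0. 3b->1: no, bbb/ab meet in 1. 3b->2: no, bbb/ba meet in 2. 3b->3: ok.
All examples now run through 4 states with every (state, symbol) defined. Accept strings end in {3}, Reject strings end in {0,1,2}; accept={3}.

states=4 start=0 accept={3} delta: 0a->0 0b->1 1a->2 1b->3 2a->1 2b->0 3a->0 3b->3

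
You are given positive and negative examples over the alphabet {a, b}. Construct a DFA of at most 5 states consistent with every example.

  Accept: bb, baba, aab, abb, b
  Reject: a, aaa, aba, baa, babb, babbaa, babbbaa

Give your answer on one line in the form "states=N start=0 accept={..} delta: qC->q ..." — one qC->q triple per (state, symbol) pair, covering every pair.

Fold the examples into a partial DFA from state 0: repeatedly fix the first undefined (state, symbol) met by the shortest-then-alphabetical prefix, trying targets in increasing order and rejecting any under which an Accept and a Reject string meet in one state with the same remainder; add a state when all current targets are rejected. Accepting states are where Accept strings end.
a: 0a undefined. 0a->0: ok.
b: 0b undefined. 0b->0: no, bb/a meet in 0. Open state 1: 0b->1.
ba: 1a undefined. 1a->0: no, bb/babb meet in 1 with "b" left. 1a->1: no, aab/aba meet in 1. Open state 2: 1a->2.
bb: 1b undefined. 1b->0: no, bb/a meet in 0. 1b->1: ok.
baa: 2a undefined. 2a->0: ok.
bab: 2b undefined. 2b->0: no, bb/babb meet in 1. 2b->1: no, bb/babb meet in 1. 2b->2: no, baba/a meet in 0. Open state 3: 2b->3.
baba: 3a undefined. 3a->0: no, baba/a meet in 0. 3a->1: ok.
babb: 3b undefined. 3b->0: ok.
All examples now run through 4 states with every (state, symbol) defined. Accept strings end in {1}, Reject strings end in {0,2}; accept={1}.

states=4 start=0 accept={1} delta: 0a->0 0b->1 1a->2 1b->1 2a->0 2b->3 3a->1 3b->0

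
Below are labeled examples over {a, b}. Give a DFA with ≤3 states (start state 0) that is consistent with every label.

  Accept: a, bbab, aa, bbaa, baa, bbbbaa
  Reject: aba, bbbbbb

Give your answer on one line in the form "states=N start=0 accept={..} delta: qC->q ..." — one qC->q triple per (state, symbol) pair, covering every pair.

states=3 start=0 accept={0} delta: 0a->0 0b->1 1a->2 1b->1 2a->0 2b->0

State merging on the prefix tree: take the shortest (then alphabetical) example prefix whose next move is undefined and point that move at state 0, else 1, else 2, ...; a target is out if some Accept/Reject pair would then sit in one state with the same input left (inseparable). If every existing state is out, open a new one.
a: 0a undefined. 0a->0: ok.
b: 0b undefined. 0b->0: no, a/aba meet in 0. Open state 1: 0b->1.
ba: 1a undefined. 1a->0: no, a/aba meet in 0. 1a->1: no, baa/aba meet in 1. Open state 2: 1a->2.
bb: 1b undefined. 1b->0: no, a/bbbbbb meet in 0. 1b->1: ok.
baa: 2a undefined. 2a->0: ok.
bbab: 2b undefined. 2b->0: ok.
All examples now run through 3 states with every (state, symbol) defined. Accept strings end in {0}, Reject strings end in {1,2}; accept={0}.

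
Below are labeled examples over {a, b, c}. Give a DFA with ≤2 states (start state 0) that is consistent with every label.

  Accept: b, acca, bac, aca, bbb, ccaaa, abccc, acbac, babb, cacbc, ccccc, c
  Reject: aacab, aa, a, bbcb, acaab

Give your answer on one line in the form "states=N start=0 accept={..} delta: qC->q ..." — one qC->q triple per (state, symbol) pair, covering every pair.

states=2 start=0 accept={1} delta: 0a->0 0b->1 0c->1 1a->1 1b->0 1c->1

State merging on the prefix tree: take the shortest (then alphabetical) example prefix whose next move is undefined and point that move at state 0, else 1, else 2, ...; a target is out if some Accept/Reject pair would then sit in one state with the same input left (inseparable). If every existing state is out, open a new one.
a: 0a undefined. 0a->0: ok.
b: 0b undefined. 0b->0: no, b/aa meet in 0. Open state 1: 0b->1.
c: 0c undefined. 0c->0: no, b/aacab meet in 1. 0c->1: ok.
ba: 1a undefined. 1a->0: no, b/aacab meet in 1. 1a->1: ok.
bb: 1b undefined. 1b->0: ok.
cc: 1c undefined. 1c->0: no, acca/aacab meet in 0. 1c->1: ok.
All examples now run through 2 states with every (state, symbol) defined. Accept strings end in {1}, Reject strings end in {0}; accept={1}.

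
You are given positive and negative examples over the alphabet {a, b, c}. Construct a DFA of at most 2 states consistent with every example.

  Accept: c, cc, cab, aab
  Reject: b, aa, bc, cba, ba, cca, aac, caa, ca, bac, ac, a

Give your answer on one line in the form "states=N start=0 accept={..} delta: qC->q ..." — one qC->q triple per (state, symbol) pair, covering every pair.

states=2 start=0 accept={0} delta: 0a->1 0b->1 0c->0 1a->1 1b->0 1c->1

State merging on the prefix tree: take the shortest (then alphabetical) example prefix whose next move is undefined and point that move at state 0, else 1, else 2, ...; a target is out if some Accept/Reject pair would then sit in one state with the same input left (inseparable). If every existing state is out, open a new one.
a: 0a undefined. 0a->0: no, c/aac meet in 0 with "c" left. Open state 1: 0a->1.
b: 0b undefined. 0b->0: no, c/bc meet in 0 with "c" left. 0b->1: ok.
c: 0c undefined. 0c->0: ok.
aa: 1a undefined. 1a->0: no, c/aa meet in 0. 1a->1: ok.
ac: 1c undefined. 1c->0: no, c/bc meet in 0. 1c->1: ok.
aab: 1b undefined. 1b->0: ok.
All examples now run through 2 states with every (state, symbol) defined. Accept strings end in {0}, Reject strings end in {1}; accept={0}.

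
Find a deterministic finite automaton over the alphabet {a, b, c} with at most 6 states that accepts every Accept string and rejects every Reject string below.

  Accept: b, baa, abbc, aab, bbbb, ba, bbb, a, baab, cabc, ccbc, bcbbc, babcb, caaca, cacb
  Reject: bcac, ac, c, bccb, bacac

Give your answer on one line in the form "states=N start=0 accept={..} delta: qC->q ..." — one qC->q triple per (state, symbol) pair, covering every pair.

states=4 start=0 accept={0,1} delta: 0a->0 0b->1 0c->2 1a->0 1b->1 1c->0 2a->2 2b->3 2c->3 3a->0 3b->1 3c->0

Grow the machine one transition at a time. Run the examples from 0; the earliest place one falls off (shortest prefix, ties alphabetical) gets sent to the lowest-numbered state that keeps every Accept/Reject pair distinguishable — a pair clashes when both reach the same state with identical unread suffix — and to a fresh state only if none does.
a: 0a undefined. 0a->0: ok.
b: 0b undefined. 0b->0: no, abbc/ac meet in 0 with "c" left. Open state 1: 0b->1.
c: 0c undefined. 0c->0: no, a/ac meet in 0. 0c->1: no, b/ac meet in 1. Open state 2: 0c->2.
ba: 1a undefined. 1a->0: ok.
bb: 1b undefined. 1b->0: no, abbc/ac meet in 2. 1b->1: ok.
bc: 1c undefined. 1c->0: ok.
ca: 2a undefined. 2a->0: no, cacb/bccb meet in 2 with "b" left. 2a->1: no, baa/bacac meet in 0. 2a->2: ok.
cc: 2c undefined. 2c->0: no, baa/bacac meet in 0. 2c->1: no, b/bacac meet in 1. 2c->2: no, caaca/bcac meet in 2. Open state 3: 2c->3.
cab: 2b undefined. 2b->0: no, baa/bccb meet in 0. 2b->1: no, b/bccb meet in 1. 2b->2: no, cabc/bacac meet in 3. 2b->3: ok.
ccb: 3b undefined. 3b->0: no, ccbc/bcac meet in 2. 3b->1: ok.
cabc: 3c undefined. 3c->0: ok.
caaca: 3a undefined. 3a->0: ok.
All examples now run through 4 states with every (state, symbol) defined. Accept strings end in {0,1}, Reject strings end in {2,3}; accept={0,1}.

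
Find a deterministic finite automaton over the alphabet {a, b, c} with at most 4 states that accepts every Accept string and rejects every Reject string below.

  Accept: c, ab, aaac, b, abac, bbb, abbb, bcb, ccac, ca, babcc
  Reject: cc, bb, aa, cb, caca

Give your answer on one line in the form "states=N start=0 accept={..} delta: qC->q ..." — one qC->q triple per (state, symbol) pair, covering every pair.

Grow the machine one transition at a time. Run the examples from 0; the earliest place one falls off (shortest prefix, ties alphabetical) gets sent to the lowest-numbered state that keeps every Accept/Reject pair distinguishable — a pair clashes when both reach the same state with identical unread suffix — and to a fresh state only if none does.
a: 0a undefined. 0a->0: ok.
b: 0b undefined. 0b->0: no, ab/bb meet in 0. Open state 1: 0b->1.
c: 0c undefined. 0c->0: no, c/cc meet in 0. 0c->1: ok.
ba: 1a undefined. 1a->0: no, ca/aa meet in 0. 1a->1: no, abac/cc meet in 1 with "c" left. Open state 2: 1a->2.
bb: 1b undefined. 1b->0: ok.
bc: 1c undefined. 1c->0: ok.
bab: 2b undefined. 2b->0: no, babcc/cc meet in 0. 2b->1: ok.
cac: 2c undefined. 2c->0: no, abac/cc meet in 0. 2c->1: no, ca/caca meet in 2. 2c->2: ok.
caca: 2a undefined. 2a->0: ok.
All examples now run through 3 states with every (state, symbol) defined. Accept strings end in {1,2}, Reject strings end in {0}; accept={1,2}.

states=3 start=0 accept={1,2} delta: 0a->0 0b->1 0c->1 1a->2 1b->0 1c->0 2a->0 2b->1 2c->2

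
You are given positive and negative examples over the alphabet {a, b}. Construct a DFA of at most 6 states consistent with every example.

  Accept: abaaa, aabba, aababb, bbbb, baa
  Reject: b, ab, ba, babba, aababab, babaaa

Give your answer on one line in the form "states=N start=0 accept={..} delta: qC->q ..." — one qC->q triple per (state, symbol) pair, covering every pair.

State merging on the prefix tree: take the shortest (then alphabetical) example prefix whose next move is undefined and point that move at state 0, else 1, else 2, ...; a target is out if some Accept/Reject pair would then sit in one state with the same input left (inseparable). If every existing state is out, open a new one.
a: 0a undefined. 0a->0: ok.
b: 0b undefined. 0b->0: no, abaaa/b meet in 0. Open state 1: 0b->1.
ba: 1a undefined. 1a->0: no, abaaa/ba meet in 0. 1a->1: no, abaaa/b meet in 1. Open state 2: 1a->2.
bb: 1b undefined. 1b->0: ok.
baa: 2a undefined. 2a->0: ok.
bab: 2b undefined. 2b->0: no, abaaa/babaaa meet in 0. 2b->1: no, abaaa/babba meet in 0. 2b->2: no, abaaa/babba meet in 0. Open state 3: 2b->3.
baba: 3a undefined. 3a->0: no, abaaa/babaaa meet in 0. 3a->1: no, abaaa/aababab meet in 0. 3a->2: no, abaaa/babaaa meet in 0. 3a->3: no, aababb/aababab meet in 3 with "b" left. Open state 4: 3a->4.
babb: 3b undefined. 3b->0: no, abaaa/babba meet in 0. 3b->1: no, aababb/b meet in 1. 3b->2: no, abaaa/babba meet in 0. 3b->3: ok.
babaa: 4a undefined. 4a->0: no, abaaa/babaaa meet in 0. 4a->1: ok.
aababab: 4b undefined. 4b->0: no, abaaa/aababab meet in 0. 4b->1: ok.
All examples now run through 5 states with every (state, symbol) defined. Accept strings end in {0,3}, Reject strings end in {1,2,4}; accept={0,3}.

states=5 start=0 accept={0,3} delta: 0a->0 0b->1 1a->2 1b->0 2a->0 2b->3 3a->4 3b->3 4a->1 4b->1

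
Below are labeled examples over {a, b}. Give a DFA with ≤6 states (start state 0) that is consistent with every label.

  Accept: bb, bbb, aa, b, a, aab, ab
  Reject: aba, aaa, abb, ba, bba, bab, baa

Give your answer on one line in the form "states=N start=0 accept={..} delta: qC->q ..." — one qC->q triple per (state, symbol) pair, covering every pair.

Fold the examples into a partial DFA from state 0: repeatedly fix the first undefined (state, symbol) met by the shortest-then-alphabetical prefix, trying targets in increasing order and rejecting any under which an Accept and a Reject string meet in one state with the same remainder; add a state when all current targets are rejected. Accepting states are where Accept strings end.
a: 0a undefined. 0a->0: no, bb/abb meet in 0 with "bb" left. Open state 1: 0a->1.
b: 0b undefined. 0b->0: no, aa/baa meet in 1 with "a" left. 0b->1: no, bbb/abb meet in 1 with "bb" left. Open state 2: 0b->2.
aa: 1a undefined. 1a->0: no, a/aaa meet in 1. 1a->1: no, aa/aaa meet in 1. 1a->2: ok.
ab: 1b undefined. 1b->0: no, aa/abb meet in 2. 1b->1: no, aa/aba meet in 2. 1b->2: no, bb/abb meet in 2 with "b" left. Open state 3: 1b->3.
ba: 2a undefined. 2a->0: no, aa/bab meet in 2. 2a->1: no, aa/baa meet in 2. 2a->2: no, bb/bab meet in 2 with "b" left. 2a->3: no, ab/aaa meet in 3. Open state 4: 2a->4.
bb: 2b undefined. 2b->0: no, a/bba meet in 1. 2b->1: no, aa/bba meet in 2. 2b->2: ok.
aba: 3a undefined. 3a->0: ok.
abb: 3b undefined. 3b->0: ok.
baa: 4a undefined. 4a->0: ok.
bab: 4b undefined. 4b->0: ok.
All examples now run through 5 states with every (state, symbol) defined. Accept strings end in {1,2,3}, Reject strings end in {0,4}; accept={1,2,3}.

states=5 start=0 accept={1,2,3} delta: 0a->1 0b->2 1a->2 1b->3 2a->4 2b->2 3a->0 3b->0 4a->0 4b->0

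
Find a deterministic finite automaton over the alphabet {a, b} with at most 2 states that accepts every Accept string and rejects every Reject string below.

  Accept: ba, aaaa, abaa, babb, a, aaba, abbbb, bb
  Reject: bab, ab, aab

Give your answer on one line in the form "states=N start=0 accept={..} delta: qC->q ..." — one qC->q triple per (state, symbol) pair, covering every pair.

Fold the examples into a partial DFA from state 0: repeatedly fix the first undefined (state, symbol) met by the shortest-then-alphabetical prefix, trying targets in increasing order and rejecting any under which an Accept and a Reject string meet in one state with the same remainder; add a state when all current targets are rejected. Accepting states are where Accept strings end.
a: 0a undefined. 0a->0: ok.
b: 0b undefined. 0b->0: no, ba/bab meet in 0. Open state 1: 0b->1.
ba: 1a undefined. 1a->0: ok.
bb: 1b undefined. 1b->0: ok.
All examples now run through 2 states with every (state, symbol) defined. Accept strings end in {0}, Reject strings end in {1}; accept={0}.

states=2 start=0 accept={0} delta: 0a->0 0b->1 1a->0 1b->0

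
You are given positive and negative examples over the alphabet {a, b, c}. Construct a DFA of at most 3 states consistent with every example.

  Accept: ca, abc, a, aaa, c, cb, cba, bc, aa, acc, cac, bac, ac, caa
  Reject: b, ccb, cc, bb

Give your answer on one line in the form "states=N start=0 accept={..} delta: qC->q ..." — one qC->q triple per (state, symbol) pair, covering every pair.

states=3 start=0 accept={1,2} delta: 0a->1 0b->0 0c->2 1a->1 1b->0 1c->1 2a->1 2b->1 2c->0

State merging on the prefix tree: take the shortest (then alphabetical) example prefix whose next move is undefined and point that move at state 0, else 1, else 2, ...; a target is out if some Accept/Reject pair would then sit in one state with the same input left (inseparable). If every existing state is out, open a new one.
a: 0a undefined. 0a->0: no, acc/cc meet in 0 with "cc" left. Open state 1: 0a->1.
b: 0b undefined. 0b->0: ok.
c: 0c undefined. 0c->0: no, c/b meet in 0. 0c->1: no, bac/cc meet in 1 with "c" left. Open state 2: 0c->2.
aa: 1a undefined. 1a->0: no, aa/b meet in 0. 1a->1: ok.
ab: 1b undefined. 1b->0: ok.
ac: 1c undefined. 1c->0: no, bac/b meet in 0. 1c->1: ok.
ca: 2a undefined. 2a->0: no, ca/b meet in 0. 2a->1: ok.
cb: 2b undefined. 2b->0: no, cb/b meet in 0. 2b->1: ok.
cc: 2c undefined. 2c->0: ok.
All examples now run through 3 states with every (state, symbol) defined. Accept strings end in {1,2}, Reject strings end in {0}; accept={1,2}.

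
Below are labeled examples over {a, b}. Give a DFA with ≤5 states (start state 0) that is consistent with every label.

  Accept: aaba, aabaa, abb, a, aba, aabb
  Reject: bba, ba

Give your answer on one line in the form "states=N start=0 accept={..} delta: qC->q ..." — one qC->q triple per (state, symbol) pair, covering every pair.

Grow the machine one transition at a time. Run the examples from 0; the earliest place one falls off (shortest prefix, ties alphabetical) gets sent to the lowest-numbered state that keeps every Accept/Reject pair distinguishable — a pair clashes when both reach the same state with identical unread suffix — and to a fresh state only if none does.
a: 0a undefined. 0a->0: no, aaba/ba meet in 0 with "ba" left. Open state 1: 0a->1.
b: 0b undefined. 0b->0: no, a/bba meet in 1. 0b->1: no, aba/bba meet in 1 with "ba" left. Open state 2: 0b->2.
aa: 1a undefined. 1a->0: no, aaba/ba meet in 2 with "a" left. 1a->1: ok.
ab: 1b undefined. 1b->0: ok.
ba: 2a undefined. 2a->0: ok.
bb: 2b undefined. 2b->0: no, aaba/bba meet in 1. 2b->1: no, aaba/bba meet in 1. 2b->2: ok.
All examples now run through 3 states with every (state, symbol) defined. Accept strings end in {1,2}, Reject strings end in {0}; accept={1,2}.

states=3 start=0 accept={1,2} delta: 0a->1 0b->2 1a->1 1b->0 2a->0 2b->2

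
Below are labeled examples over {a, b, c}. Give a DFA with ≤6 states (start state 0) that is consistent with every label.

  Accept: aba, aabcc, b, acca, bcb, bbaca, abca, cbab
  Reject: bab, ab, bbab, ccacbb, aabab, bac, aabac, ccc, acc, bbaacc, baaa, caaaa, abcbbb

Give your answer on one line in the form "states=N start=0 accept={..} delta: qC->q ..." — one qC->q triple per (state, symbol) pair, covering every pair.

states=6 start=0 accept={0,4} delta: 0a->1 0b->0 0c->2 1a->1 1b->3 1c->2 2a->0 2b->4 2c->2 3a->4 3b->1 3c->5 4a->0 4b->1 4c->1 5a->0 5b->1 5c->0

Fold the examples into a partial DFA from state 0: repeatedly fix the first undefined (state, symbol) met by the shortest-then-alphabetical prefix, trying targets in increasing order and rejecting any under which an Accept and a Reject string meet in one state with the same remainder; add a state when all current targets are rejected. Accepting states are where Accept strings end.
a: 0a undefined. 0a->0: no, b/ab meet in 0 with "b" left. Open state 1: 0a->1.
b: 0b undefined. 0b->0: ok.
c: 0c undefined. 0c->0: no, b/ccc meet in 0. 0c->1: no, bcb/bab meet in 1 with "b" left. Open state 2: 0c->2.
aa: 1a undefined. 1a->0: no, aabcc/bbaacc meet in 2 with "c" left. 1a->1: ok.
ab: 1b undefined. 1b->0: no, aba/baaa meet in 1. 1b->1: no, aba/bab meet in 1. 1b->2: no, aabcc/ccc meet in 2 with "cc" left. Open state 3: 1b->3.
ac: 1c undefined. 1c->0: no, b/bac meet in 0. 1c->1: no, acca/bac meet in 1. 1c->2: ok.
ca: 2a undefined. 2a->0: ok.
cb: 2b undefined. 2b->0: no, cbab/bab meet in 3. 2b->1: no, bcb/baaa meet in 1. 2b->2: no, bcb/bac meet in 2. 2b->3: no, bcb/bab meet in 3. Open state 4: 2b->4.
cc: 2c undefined. 2c->0: no, b/acc meet in 0. 2c->1: no, acca/acc meet in 1. 2c->2: ok.
aba: 3a undefined. 3a->0: no, aba/aabab meet in 0. 3a->1: no, aba/baaa meet in 1. 3a->2: no, aba/bac meet in 2. 3a->3: no, aba/bab meet in 3. 3a->4: ok.
abc: 3c undefined. 3c->0: no, aabcc/bac meet in 2. 3c->1: no, aabcc/bac meet in 2. 3c->2: no, aabcc/bac meet in 2. 3c->3: no, aabcc/bab meet in 3. 3c->4: no, aabcc/aabac meet in 4 with "c" left. Open state 5: 3c->5.
cba: 4a undefined. 4a->0: ok.
abca: 5a undefined. 5a->0: ok.
abcb: 5b undefined. 5b->0: no, b/abcbbb meet in 0. 5b->1: ok.
aabab: 4b undefined. 4b->0: no, b/ccacbb meet in 0. 4b->1: ok.
aabac: 4c undefined. 4c->0: no, b/aabac meet in 0. 4c->1: ok.
aabcc: 5c undefined. 5c->0: ok.
abcbbb: 3b undefined. 3b->0: no, aabcc/abcbbb meet in 0. 3b->1: ok.
All examples now run through 6 states with every (state, symbol) defined. Accept strings end in {0,4}, Reject strings end in {1,2,3}; accept={0,4}.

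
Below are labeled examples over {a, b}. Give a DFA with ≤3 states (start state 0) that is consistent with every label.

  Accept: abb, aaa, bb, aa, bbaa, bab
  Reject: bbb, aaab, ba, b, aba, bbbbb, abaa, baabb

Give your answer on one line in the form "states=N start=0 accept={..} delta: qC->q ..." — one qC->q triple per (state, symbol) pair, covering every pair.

Fold the examples into a partial DFA from state 0: repeatedly fix the first undefined (state, symbol) met by the shortest-then-alphabetical prefix, trying targets in increasing order and rejecting any under which an Accept and a Reject string meet in one state with the same remainder; add a state when all current targets are rejected. Accepting states are where Accept strings end.
a: 0a undefined. 0a->0: ok.
b: 0b undefined. 0b->0: no, abb/bbb meet in 0. Open state 1: 0b->1.
ba: 1a undefined. 1a->0: no, abb/baabb meet in 1 with "b" left. 1a->1: ok.
bb: 1b undefined. 1b->0: ok.
All examples now run through 2 states with every (state, symbol) defined. Accept strings end in {0}, Reject strings end in {1}; accept={0}.

states=2 start=0 accept={0} delta: 0a->0 0b->1 1a->1 1b->0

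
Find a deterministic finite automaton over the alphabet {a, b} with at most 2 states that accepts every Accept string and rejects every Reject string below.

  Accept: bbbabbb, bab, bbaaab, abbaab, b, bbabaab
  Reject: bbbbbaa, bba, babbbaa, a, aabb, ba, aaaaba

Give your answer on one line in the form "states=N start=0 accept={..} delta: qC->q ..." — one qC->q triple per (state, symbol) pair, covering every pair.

Fold the examples into a partial DFA from state 0: repeatedly fix the first undefined (state, symbol) met by the shortest-then-alphabetical prefix, trying targets in increasing order and rejecting any under which an Accept and a Reject string meet in one state with the same remainder; add a state when all current targets are rejected. Accepting states are where Accept strings end.
a: 0a undefined. 0a->0: ok.
b: 0b undefined. 0b->0: no, bbbabbb/bbbbbaa meet in 0. Open state 1: 0b->1.
ba: 1a undefined. 1a->0: ok.
bb: 1b undefined. 1b->0: ok.
All examples now run through 2 states with every (state, symbol) defined. Accept strings end in {1}, Reject strings end in {0}; accept={1}.

states=2 start=0 accept={1} delta: 0a->0 0b->1 1a->0 1b->0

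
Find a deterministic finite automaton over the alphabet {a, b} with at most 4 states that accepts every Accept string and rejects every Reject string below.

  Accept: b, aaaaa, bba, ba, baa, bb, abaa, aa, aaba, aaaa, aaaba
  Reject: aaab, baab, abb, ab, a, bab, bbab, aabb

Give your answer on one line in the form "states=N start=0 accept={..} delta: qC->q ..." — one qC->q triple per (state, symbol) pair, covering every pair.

State merging on the prefix tree: take the shortest (then alphabetical) example prefix whose next move is undefined and point that move at state 0, else 1, else 2, ...; a target is out if some Accept/Reject pair would then sit in one state with the same input left (inseparable). If every existing state is out, open a new one.
a: 0a undefined. 0a->0: no, b/aaab meet in 0 with "b" left. Open state 1: 0a->1.
b: 0b undefined. 0b->0: no, bba/a meet in 1. 0b->1: no, b/a meet in 1. Open state 2: 0b->2.
aa: 1a undefined. 1a->0: no, aaaaa/a meet in 1. 1a->1: no, aaaaa/a meet in 1. 1a->2: ok.
ab: 1b undefined. 1b->0: no, b/abb meet in 2. 1b->1: ok.
ba: 2a undefined. 2a->0: no, b/aaab meet in 2. 2a->1: no, aaaaa/aaab meet in 1. 2a->2: no, bb/aaab meet in 2 with "b" left. Open state 3: 2a->3.
bb: 2b undefined. 2b->0: no, b/aabb meet in 2. 2b->1: no, bb/abb meet in 1. 2b->2: no, b/aabb meet in 2. 2b->3: ok.
baa: 3a undefined. 3a->0: no, b/baab meet in 2. 3a->1: no, bba/baab meet in 1. 3a->2: no, aaaaa/baab meet in 3. 3a->3: ok.
bab: 3b undefined. 3b->0: no, aaaba/abb meet in 1. 3b->1: ok.
All examples now run through 4 states with every (state, symbol) defined. Accept strings end in {2,3}, Reject strings end in {1}; accept={2,3}.

states=4 start=0 accept={2,3} delta: 0a->1 0b->2 1a->2 1b->1 2a->3 2b->3 3a->3 3b->1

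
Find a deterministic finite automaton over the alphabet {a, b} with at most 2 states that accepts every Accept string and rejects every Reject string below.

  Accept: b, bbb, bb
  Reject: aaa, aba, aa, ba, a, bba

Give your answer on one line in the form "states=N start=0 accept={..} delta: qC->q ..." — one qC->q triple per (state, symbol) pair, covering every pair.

Fold the examples into a partial DFA from state 0: repeatedly fix the first undefined (state, symbol) met by the shortest-then-alphabetical prefix, trying targets in increasing order and rejecting any under which an Accept and a Reject string meet in one state with the same remainder; add a state when all current targets are rejected. Accepting states are where Accept strings end.
a: 0a undefined. 0a->0: ok.
b: 0b undefined. 0b->0: no, b/aaa meet in 0. Open state 1: 0b->1.
ba: 1a undefined. 1a->0: ok.
bb: 1b undefined. 1b->0: no, bb/aaa meet in 0. 1b->1: ok.
All examples now run through 2 states with every (state, symbol) defined. Accept strings end in {1}, Reject strings end in {0}; accept={1}.

states=2 start=0 accept={1} delta: 0a->0 0b->1 1a->0 1b->1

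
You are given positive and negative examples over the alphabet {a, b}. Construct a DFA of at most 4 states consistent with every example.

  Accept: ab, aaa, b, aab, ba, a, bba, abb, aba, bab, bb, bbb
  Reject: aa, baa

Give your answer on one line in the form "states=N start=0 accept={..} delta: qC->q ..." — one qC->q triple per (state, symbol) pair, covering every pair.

states=3 start=0 accept={0,1} delta: 0a->1 0b->0 1a->2 1b->0 2a->0 2b->0

Fold the examples into a partial DFA from state 0: repeatedly fix the first undefined (state, symbol) met by the shortest-then-alphabetical prefix, trying targets in increasing order and rejecting any under which an Accept and a Reject string meet in one state with the same remainder; add a state when all current targets are rejected. Accepting states are where Accept strings end.
a: 0a undefined. 0a->0: no, aaa/aa meet in 0. Open state 1: 0a->1.
b: 0b undefined. 0b->0: ok.
aa: 1a undefined. 1a->0: no, b/aa meet in 0. 1a->1: no, aaa/aa meet in 1. Open state 2: 1a->2.
ab: 1b undefined. 1b->0: ok.
aaa: 2a undefined. 2a->0: ok.
aab: 2b undefined. 2b->0: ok.
All examples now run through 3 states with every (state, symbol) defined. Accept strings end in {0,1}, Reject strings end in {2}; accept={0,1}.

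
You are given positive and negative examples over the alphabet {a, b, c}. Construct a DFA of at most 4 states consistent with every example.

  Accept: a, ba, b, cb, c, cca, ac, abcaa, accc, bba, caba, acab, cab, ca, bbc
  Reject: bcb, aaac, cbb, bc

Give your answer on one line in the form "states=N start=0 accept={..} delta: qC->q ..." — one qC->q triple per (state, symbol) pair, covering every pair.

states=4 start=0 accept={0,1,2} delta: 0a->1 0b->2 0c->0 1a->2 1b->0 1c->0 2a->2 2b->3 2c->3 3a->0 3b->3 3c->0

Fold the examples into a partial DFA from state 0: repeatedly fix the first undefined (state, symbol) met by the shortest-then-alphabetical prefix, trying targets in increasing order and rejecting any under which an Accept and a Reject string meet in one state with the same remainder; add a state when all current targets are rejected. Accepting states are where Accept strings end.
a: 0a undefined. 0a->0: no, c/aaac meet in 0 with "c" left. Open state 1: 0a->1.
b: 0b undefined. 0b->0: no, cb/bcb meet in 0 with "cb" left. 0b->1: no, ac/bc meet in 1 with "c" left. Open state 2: 0b->2.
c: 0c undefined. 0c->0: ok.
aa: 1a undefined. 1a->0: no, ac/aaac meet in 1 with "c" left. 1a->1: no, ac/aaac meet in 1 with "c" left. 1a->2: ok.
ab: 1b undefined. 1b->0: ok.
ac: 1c undefined. 1c->0: ok.
ba: 2a undefined. 2a->0: no, ba/aaac meet in 0. 2a->1: no, c/aaac meet in 0. 2a->2: ok.
bb: 2b undefined. 2b->0: no, c/cbb meet in 0. 2b->1: no, a/cbb meet in 1. 2b->2: no, ba/cbb meet in 2. Open state 3: 2b->3.
bc: 2c undefined. 2c->0: no, ba/bcb meet in 2. 2c->1: no, a/aaac meet in 1. 2c->2: no, ba/aaac meet in 2. 2c->3: ok.
bba: 3a undefined. 3a->0: ok.
bbc: 3c undefined. 3c->0: ok.
bcb: 3b undefined. 3b->0: no, c/bcb meet in 0. 3b->1: no, a/bcb meet in 1. 3b->2: no, ba/bcb meet in 2. 3b->3: ok.
All examples now run through 4 states with every (state, symbol) defined. Accept strings end in {0,1,2}, Reject strings end in {3}; accept={0,1,2}.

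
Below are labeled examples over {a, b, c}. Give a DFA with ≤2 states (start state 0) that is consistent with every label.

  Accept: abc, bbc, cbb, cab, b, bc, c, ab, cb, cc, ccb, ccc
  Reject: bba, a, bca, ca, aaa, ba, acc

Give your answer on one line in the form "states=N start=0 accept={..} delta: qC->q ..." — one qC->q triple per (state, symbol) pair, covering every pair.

State merging on the prefix tree: take the shortest (then alphabetical) example prefix whose next move is undefined and point that move at state 0, else 1, else 2, ...; a target is out if some Accept/Reject pair would then sit in one state with the same input left (inseparable). If every existing state is out, open a new one.
a: 0a undefined. 0a->0: no, cc/acc meet in 0 with "cc" left. Open state 1: 0a->1.
b: 0b undefined. 0b->0: ok.
c: 0c undefined. 0c->0: ok.
aa: 1a undefined. 1a->0: ok.
ab: 1b undefined. 1b->0: ok.
ac: 1c undefined. 1c->0: no, abc/acc meet in 0. 1c->1: ok.
All examples now run through 2 states with every (state, symbol) defined. Accept strings end in {0}, Reject strings end in {1}; accept={0}.

states=2 start=0 accept={0} delta: 0a->1 0b->0 0c->0 1a->0 1b->0 1c->1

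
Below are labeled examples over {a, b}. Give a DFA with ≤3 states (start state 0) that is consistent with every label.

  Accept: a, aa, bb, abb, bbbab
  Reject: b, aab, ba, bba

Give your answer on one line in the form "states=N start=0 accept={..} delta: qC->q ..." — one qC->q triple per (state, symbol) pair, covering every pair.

states=3 start=0 accept={0,2} delta: 0a->0 0b->1 1a->1 1b->2 2a->1 2b->1

State merging on the prefix tree: take the shortest (then alphabetical) example prefix whose next move is undefined and point that move at state 0, else 1, else 2, ...; a target is out if some Accept/Reject pair would then sit in one state with the same input left (inseparable). If every existing state is out, open a new one.
a: 0a undefined. 0a->0: ok.
b: 0b undefined. 0b->0: no, a/b meet in 0. Open state 1: 0b->1.
ba: 1a undefined. 1a->0: no, a/ba meet in 0. 1a->1: ok.
bb: 1b undefined. 1b->0: no, a/bba meet in 0. 1b->1: no, bb/b meet in 1. Open state 2: 1b->2.
bba: 2a undefined. 2a->0: no, a/bba meet in 0. 2a->1: ok.
bbb: 2b undefined. 2b->0: no, bbbab/b meet in 1. 2b->1: ok.
All examples now run through 3 states with every (state, symbol) defined. Accept strings end in {0,2}, Reject strings end in {1}; accept={0,2}.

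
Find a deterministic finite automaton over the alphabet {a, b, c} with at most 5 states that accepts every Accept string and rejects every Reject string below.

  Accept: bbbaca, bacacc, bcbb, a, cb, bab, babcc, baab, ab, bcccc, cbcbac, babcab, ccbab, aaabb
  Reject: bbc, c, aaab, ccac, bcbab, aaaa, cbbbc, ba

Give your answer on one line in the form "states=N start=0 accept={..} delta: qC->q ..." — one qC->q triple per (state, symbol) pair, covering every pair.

State merging on the prefix tree: take the shortest (then alphabetical) example prefix whose next move is undefined and point that move at state 0, else 1, else 2, ...; a target is out if some Accept/Reject pair would then sit in one state with the same input left (inseparable). If every existing state is out, open a new one.
a: 0a undefined. 0a->0: no, a/aaaa meet in 0. Open state 1: 0a->1.
b: 0b undefined. 0b->0: no, a/ba meet in 1. 0b->1: no, baab/aaab meet in 1 with "aab" left. Open state 2: 0b->2.
c: 0c undefined. 0c->0: ok.
aa: 1a undefined. 1a->0: no, ab/aaab meet in 1 with "b" left. 1a->1: no, a/aaaa meet in 1. 1a->2: no, bab/aaab meet in 2 with "ab" left. Open state 3: 1a->3.
ab: 1b undefined. 1b->0: no, ab/c meet in 0. 1b->1: ok.
ba: 2a undefined. 2a->0: ok.
bb: 2b undefined. 2b->0: ok.
bc: 2c undefined. 2c->0: no, bcbb/bbc meet in 0. 2c->1: no, bbbaca/cbbbc meet in 1. 2c->2: no, bbbaca/bcbab meet in 1. 2c->3: no, babcab/aaab meet in 3 with "ab" left. Open state 4: 2c->4.
aaa: 3a undefined. 3a->0: no, bbbaca/aaaa meet in 1. 3a->1: no, bbbaca/aaab meet in 1. 3a->2: ok.
bcb: 4b undefined. 4b->0: no, bbbaca/bcbab meet in 1. 4b->1: ok.
bcc: 4c undefined. 4c->0: no, babcc/bbc meet in 0. 4c->1: ok.
bccc: 1c undefined. 1c->0: no, bacacc/bbc meet in 0. 1c->1: no, bbbaca/ccac meet in 1. 1c->2: no, bacacc/cbbbc meet in 4. 1c->3: ok.
babca: 4a undefined. 4a->0: ok.
bcbab: 3b undefined. 3b->0: ok.
bcccc: 3c undefined. 3c->0: no, bacacc/bbc meet in 0. 3c->1: ok.
All examples now run through 5 states with every (state, symbol) defined. Accept strings end in {1,2}, Reject strings end in {0,3,4}; accept={1,2}.

states=5 start=0 accept={1,2} delta: 0a->1 0b->2 0c->0 1a->3 1b->1 1c->3 2a->0 2b->0 2c->4 3a->2 3b->0 3c->1 4a->0 4b->1 4c->1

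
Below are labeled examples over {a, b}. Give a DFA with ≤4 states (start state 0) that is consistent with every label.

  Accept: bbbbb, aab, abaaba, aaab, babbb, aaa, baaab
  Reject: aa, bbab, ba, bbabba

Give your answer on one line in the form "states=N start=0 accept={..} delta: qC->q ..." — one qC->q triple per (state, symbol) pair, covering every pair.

Fold the examples into a partial DFA from state 0: repeatedly fix the first undefined (state, symbol) met by the shortest-then-alphabetical prefix, trying targets in increasing order and rejecting any under which an Accept and a Reject string meet in one state with the same remainder; add a state when all current targets are rejected. Accepting states are where Accept strings end.
a: 0a undefined. 0a->0: no, aaa/aa meet in 0. Open state 1: 0a->1.
b: 0b undefined. 0b->0: ok.
aa: 1a undefined. 1a->0: no, bbbbb/aa meet in 0. 1a->1: no, aab/bbab meet in 1 with "b" left. Open state 2: 1a->2.
ab: 1b undefined. 1b->0: no, bbbbb/bbab meet in 0. 1b->1: no, babbb/bbab meet in 1. 1b->2: ok.
aaa: 2a undefined. 2a->0: ok.
aab: 2b undefined. 2b->0: ok.
All examples now run through 3 states with every (state, symbol) defined. Accept strings end in {0}, Reject strings end in {1,2}; accept={0}.

states=3 start=0 accept={0} delta: 0a->1 0b->0 1a->2 1b->2 2a->0 2b->0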